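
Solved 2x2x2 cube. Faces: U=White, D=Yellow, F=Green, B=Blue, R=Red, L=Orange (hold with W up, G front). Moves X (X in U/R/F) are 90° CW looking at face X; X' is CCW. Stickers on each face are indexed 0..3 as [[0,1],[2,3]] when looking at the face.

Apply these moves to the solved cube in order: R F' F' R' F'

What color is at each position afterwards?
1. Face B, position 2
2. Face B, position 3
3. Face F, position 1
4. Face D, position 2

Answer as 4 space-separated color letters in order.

Answer: W B Y Y

Derivation:
After move 1 (R): R=RRRR U=WGWG F=GYGY D=YBYB B=WBWB
After move 2 (F'): F=YYGG U=WGRR R=BRYR D=OOYB L=OGOW
After move 3 (F'): F=YGYG U=WGBY R=OROR D=GWYB L=OROR
After move 4 (R'): R=RROO U=WWBW F=YGYY D=GGYG B=BBWB
After move 5 (F'): F=GYYY U=WWRO R=GRGO D=RRYG L=OWOB
Query 1: B[2] = W
Query 2: B[3] = B
Query 3: F[1] = Y
Query 4: D[2] = Y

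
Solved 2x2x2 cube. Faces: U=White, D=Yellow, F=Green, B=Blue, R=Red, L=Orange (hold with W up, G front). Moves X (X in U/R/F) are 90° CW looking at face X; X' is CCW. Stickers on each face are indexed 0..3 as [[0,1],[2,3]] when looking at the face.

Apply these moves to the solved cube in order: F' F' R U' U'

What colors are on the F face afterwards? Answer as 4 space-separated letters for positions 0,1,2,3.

After move 1 (F'): F=GGGG U=WWRR R=YRYR D=OOYY L=OWOW
After move 2 (F'): F=GGGG U=WWYY R=OROR D=WWYY L=OROR
After move 3 (R): R=OORR U=WGYG F=GWGY D=WBYB B=YBWB
After move 4 (U'): U=GGWY F=ORGY R=GWRR B=OOWB L=YBOR
After move 5 (U'): U=GYGW F=YBGY R=ORRR B=GWWB L=OOOR
Query: F face = YBGY

Answer: Y B G Y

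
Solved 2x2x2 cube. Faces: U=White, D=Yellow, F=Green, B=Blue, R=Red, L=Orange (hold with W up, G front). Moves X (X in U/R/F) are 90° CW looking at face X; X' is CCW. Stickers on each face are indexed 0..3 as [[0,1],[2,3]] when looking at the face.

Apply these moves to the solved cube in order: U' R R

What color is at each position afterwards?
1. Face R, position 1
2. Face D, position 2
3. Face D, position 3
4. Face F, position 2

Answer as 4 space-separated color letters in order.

Answer: R Y W G

Derivation:
After move 1 (U'): U=WWWW F=OOGG R=GGRR B=RRBB L=BBOO
After move 2 (R): R=RGRG U=WOWG F=OYGY D=YBYR B=WRWB
After move 3 (R): R=RRGG U=WYWY F=OBGR D=YWYW B=GROB
Query 1: R[1] = R
Query 2: D[2] = Y
Query 3: D[3] = W
Query 4: F[2] = G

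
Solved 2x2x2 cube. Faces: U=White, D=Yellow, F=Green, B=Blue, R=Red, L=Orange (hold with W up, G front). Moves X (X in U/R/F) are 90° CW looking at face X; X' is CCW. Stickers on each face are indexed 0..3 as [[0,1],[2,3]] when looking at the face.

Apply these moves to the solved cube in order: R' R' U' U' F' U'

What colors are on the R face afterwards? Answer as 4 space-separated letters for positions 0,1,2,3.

Answer: B B Y R

Derivation:
After move 1 (R'): R=RRRR U=WBWB F=GWGW D=YGYG B=YBYB
After move 2 (R'): R=RRRR U=WYWY F=GBGB D=YWYW B=GBGB
After move 3 (U'): U=YYWW F=OOGB R=GBRR B=RRGB L=GBOO
After move 4 (U'): U=YWYW F=GBGB R=OORR B=GBGB L=RROO
After move 5 (F'): F=BBGG U=YWOR R=WOYR D=ROYW L=RWOY
After move 6 (U'): U=WRYO F=RWGG R=BBYR B=WOGB L=GBOY
Query: R face = BBYR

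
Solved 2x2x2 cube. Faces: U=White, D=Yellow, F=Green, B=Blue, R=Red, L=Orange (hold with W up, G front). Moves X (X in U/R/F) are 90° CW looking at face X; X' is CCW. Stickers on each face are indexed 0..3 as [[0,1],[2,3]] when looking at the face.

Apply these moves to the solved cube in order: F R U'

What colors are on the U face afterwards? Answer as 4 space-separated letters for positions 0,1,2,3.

Answer: G G W O

Derivation:
After move 1 (F): F=GGGG U=WWOO R=WRWR D=RRYY L=OYOY
After move 2 (R): R=WWRR U=WGOG F=GRGY D=RBYB B=OBWB
After move 3 (U'): U=GGWO F=OYGY R=GRRR B=WWWB L=OBOY
Query: U face = GGWO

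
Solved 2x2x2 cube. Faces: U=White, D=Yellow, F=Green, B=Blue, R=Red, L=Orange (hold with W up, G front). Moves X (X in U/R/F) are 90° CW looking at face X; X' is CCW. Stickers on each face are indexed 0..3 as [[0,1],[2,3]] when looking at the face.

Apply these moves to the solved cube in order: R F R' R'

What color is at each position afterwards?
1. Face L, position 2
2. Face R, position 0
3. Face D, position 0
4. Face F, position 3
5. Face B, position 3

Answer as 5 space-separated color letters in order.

Answer: O R R W B

Derivation:
After move 1 (R): R=RRRR U=WGWG F=GYGY D=YBYB B=WBWB
After move 2 (F): F=GGYY U=WGOO R=WRGR D=RRYB L=OYOB
After move 3 (R'): R=RRWG U=WWOW F=GGYO D=RGYY B=BBRB
After move 4 (R'): R=RGRW U=WROB F=GWYW D=RGYO B=YBGB
Query 1: L[2] = O
Query 2: R[0] = R
Query 3: D[0] = R
Query 4: F[3] = W
Query 5: B[3] = B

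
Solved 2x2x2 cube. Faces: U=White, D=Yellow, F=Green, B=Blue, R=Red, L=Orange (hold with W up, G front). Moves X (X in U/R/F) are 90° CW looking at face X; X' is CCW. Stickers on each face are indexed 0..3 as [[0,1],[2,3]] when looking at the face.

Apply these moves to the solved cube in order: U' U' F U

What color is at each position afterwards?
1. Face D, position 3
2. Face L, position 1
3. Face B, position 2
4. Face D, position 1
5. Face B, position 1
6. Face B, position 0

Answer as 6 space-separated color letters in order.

After move 1 (U'): U=WWWW F=OOGG R=GGRR B=RRBB L=BBOO
After move 2 (U'): U=WWWW F=BBGG R=OORR B=GGBB L=RROO
After move 3 (F): F=GBGB U=WWOR R=WOWR D=ROYY L=RYOY
After move 4 (U): U=OWRW F=WOGB R=GGWR B=RYBB L=GBOY
Query 1: D[3] = Y
Query 2: L[1] = B
Query 3: B[2] = B
Query 4: D[1] = O
Query 5: B[1] = Y
Query 6: B[0] = R

Answer: Y B B O Y R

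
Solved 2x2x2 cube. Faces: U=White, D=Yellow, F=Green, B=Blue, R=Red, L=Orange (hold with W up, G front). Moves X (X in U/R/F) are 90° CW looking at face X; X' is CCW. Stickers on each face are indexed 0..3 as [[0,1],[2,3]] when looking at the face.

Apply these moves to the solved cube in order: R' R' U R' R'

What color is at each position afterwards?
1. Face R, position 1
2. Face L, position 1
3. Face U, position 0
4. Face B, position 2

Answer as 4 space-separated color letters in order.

Answer: R B W R

Derivation:
After move 1 (R'): R=RRRR U=WBWB F=GWGW D=YGYG B=YBYB
After move 2 (R'): R=RRRR U=WYWY F=GBGB D=YWYW B=GBGB
After move 3 (U): U=WWYY F=RRGB R=GBRR B=OOGB L=GBOO
After move 4 (R'): R=BRGR U=WGYO F=RWGY D=YRYB B=WOWB
After move 5 (R'): R=RRBG U=WWYW F=RGGO D=YWYY B=BORB
Query 1: R[1] = R
Query 2: L[1] = B
Query 3: U[0] = W
Query 4: B[2] = R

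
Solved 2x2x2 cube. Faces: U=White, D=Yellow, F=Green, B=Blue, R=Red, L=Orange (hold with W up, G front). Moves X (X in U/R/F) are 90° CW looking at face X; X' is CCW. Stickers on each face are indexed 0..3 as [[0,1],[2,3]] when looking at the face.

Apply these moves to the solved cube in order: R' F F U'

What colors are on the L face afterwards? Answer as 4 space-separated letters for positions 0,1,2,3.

After move 1 (R'): R=RRRR U=WBWB F=GWGW D=YGYG B=YBYB
After move 2 (F): F=GGWW U=WBOO R=WRBR D=RRYG L=OYOG
After move 3 (F): F=WGWG U=WBGY R=OROR D=BWYG L=OROR
After move 4 (U'): U=BYWG F=ORWG R=WGOR B=ORYB L=YBOR
Query: L face = YBOR

Answer: Y B O R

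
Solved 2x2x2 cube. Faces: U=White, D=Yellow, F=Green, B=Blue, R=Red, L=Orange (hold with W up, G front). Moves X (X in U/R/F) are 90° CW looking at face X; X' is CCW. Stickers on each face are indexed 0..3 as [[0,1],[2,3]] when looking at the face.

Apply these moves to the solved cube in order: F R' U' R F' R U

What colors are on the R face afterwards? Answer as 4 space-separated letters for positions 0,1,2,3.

After move 1 (F): F=GGGG U=WWOO R=WRWR D=RRYY L=OYOY
After move 2 (R'): R=RRWW U=WBOB F=GWGO D=RGYG B=YBRB
After move 3 (U'): U=BBWO F=OYGO R=GWWW B=RRRB L=YBOY
After move 4 (R): R=WGWW U=BYWO F=OGGG D=RRYR B=ORBB
After move 5 (F'): F=GGOG U=BYWW R=RGRW D=BYYR L=YOOW
After move 6 (R): R=RRWG U=BGWG F=GYOR D=BBYO B=WRYB
After move 7 (U): U=WBGG F=RROR R=WRWG B=YOYB L=GYOW
Query: R face = WRWG

Answer: W R W G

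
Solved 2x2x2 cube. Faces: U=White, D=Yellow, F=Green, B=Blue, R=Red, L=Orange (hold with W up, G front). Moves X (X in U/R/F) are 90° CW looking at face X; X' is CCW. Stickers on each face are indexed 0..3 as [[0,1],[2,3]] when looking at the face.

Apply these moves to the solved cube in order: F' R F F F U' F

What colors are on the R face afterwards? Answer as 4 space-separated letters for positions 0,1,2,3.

After move 1 (F'): F=GGGG U=WWRR R=YRYR D=OOYY L=OWOW
After move 2 (R): R=YYRR U=WGRG F=GOGY D=OBYB B=RBWB
After move 3 (F): F=GGYO U=WGWW R=RYGR D=RYYB L=OOOB
After move 4 (F): F=YGOG U=WGBO R=WYWR D=GRYB L=OROY
After move 5 (F): F=OYGG U=WGYR R=BYOR D=WWYB L=OGOR
After move 6 (U'): U=GRWY F=OGGG R=OYOR B=BYWB L=RBOR
After move 7 (F): F=GOGG U=GRRB R=WYYR D=OOYB L=RWOW
Query: R face = WYYR

Answer: W Y Y R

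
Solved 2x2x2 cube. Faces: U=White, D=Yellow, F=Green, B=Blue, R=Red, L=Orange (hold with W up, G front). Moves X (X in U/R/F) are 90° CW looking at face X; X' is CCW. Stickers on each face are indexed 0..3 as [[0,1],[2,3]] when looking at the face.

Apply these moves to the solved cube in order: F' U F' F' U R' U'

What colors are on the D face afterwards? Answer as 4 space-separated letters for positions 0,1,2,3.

After move 1 (F'): F=GGGG U=WWRR R=YRYR D=OOYY L=OWOW
After move 2 (U): U=RWRW F=YRGG R=BBYR B=OWBB L=GGOW
After move 3 (F'): F=RGYG U=RWBY R=OBOR D=GWYY L=GWOR
After move 4 (F'): F=GGRY U=RWOO R=WBGR D=WRYY L=GYOB
After move 5 (U): U=OROW F=WBRY R=OWGR B=GYBB L=GGOB
After move 6 (R'): R=WROG U=OBOG F=WRRW D=WBYY B=YYRB
After move 7 (U'): U=BGOO F=GGRW R=WROG B=WRRB L=YYOB
Query: D face = WBYY

Answer: W B Y Y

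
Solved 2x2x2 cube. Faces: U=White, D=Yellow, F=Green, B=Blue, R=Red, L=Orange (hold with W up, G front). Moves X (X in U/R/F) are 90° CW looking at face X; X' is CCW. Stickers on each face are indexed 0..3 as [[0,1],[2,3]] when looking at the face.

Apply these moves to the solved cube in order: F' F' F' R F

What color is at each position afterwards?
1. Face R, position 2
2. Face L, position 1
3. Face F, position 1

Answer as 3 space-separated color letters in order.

Answer: G R G

Derivation:
After move 1 (F'): F=GGGG U=WWRR R=YRYR D=OOYY L=OWOW
After move 2 (F'): F=GGGG U=WWYY R=OROR D=WWYY L=OROR
After move 3 (F'): F=GGGG U=WWOO R=WRWR D=RRYY L=OYOY
After move 4 (R): R=WWRR U=WGOG F=GRGY D=RBYB B=OBWB
After move 5 (F): F=GGYR U=WGYY R=OWGR D=RWYB L=OROB
Query 1: R[2] = G
Query 2: L[1] = R
Query 3: F[1] = G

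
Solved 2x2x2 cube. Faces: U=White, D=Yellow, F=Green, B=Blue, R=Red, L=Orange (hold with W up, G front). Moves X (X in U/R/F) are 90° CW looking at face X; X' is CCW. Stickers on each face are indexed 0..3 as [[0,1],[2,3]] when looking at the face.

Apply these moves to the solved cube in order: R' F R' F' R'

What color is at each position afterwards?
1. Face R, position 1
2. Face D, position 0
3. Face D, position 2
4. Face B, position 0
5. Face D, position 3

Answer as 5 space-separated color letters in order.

Answer: B Y Y W W

Derivation:
After move 1 (R'): R=RRRR U=WBWB F=GWGW D=YGYG B=YBYB
After move 2 (F): F=GGWW U=WBOO R=WRBR D=RRYG L=OYOG
After move 3 (R'): R=RRWB U=WYOY F=GBWO D=RGYW B=GBRB
After move 4 (F'): F=BOGW U=WYRW R=GRRB D=YGYW L=OYOO
After move 5 (R'): R=RBGR U=WRRG F=BYGW D=YOYW B=WBGB
Query 1: R[1] = B
Query 2: D[0] = Y
Query 3: D[2] = Y
Query 4: B[0] = W
Query 5: D[3] = W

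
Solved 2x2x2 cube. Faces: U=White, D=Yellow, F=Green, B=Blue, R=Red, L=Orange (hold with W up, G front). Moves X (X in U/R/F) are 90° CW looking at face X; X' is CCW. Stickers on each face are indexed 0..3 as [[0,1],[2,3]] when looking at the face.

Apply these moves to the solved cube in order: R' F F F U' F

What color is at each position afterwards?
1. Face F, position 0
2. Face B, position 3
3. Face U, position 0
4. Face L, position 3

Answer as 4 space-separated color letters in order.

After move 1 (R'): R=RRRR U=WBWB F=GWGW D=YGYG B=YBYB
After move 2 (F): F=GGWW U=WBOO R=WRBR D=RRYG L=OYOG
After move 3 (F): F=WGWG U=WBGY R=OROR D=BWYG L=OROR
After move 4 (F): F=WWGG U=WBRR R=GRYR D=OOYG L=OBOW
After move 5 (U'): U=BRWR F=OBGG R=WWYR B=GRYB L=YBOW
After move 6 (F): F=GOGB U=BRWB R=WWRR D=YWYG L=YOOO
Query 1: F[0] = G
Query 2: B[3] = B
Query 3: U[0] = B
Query 4: L[3] = O

Answer: G B B O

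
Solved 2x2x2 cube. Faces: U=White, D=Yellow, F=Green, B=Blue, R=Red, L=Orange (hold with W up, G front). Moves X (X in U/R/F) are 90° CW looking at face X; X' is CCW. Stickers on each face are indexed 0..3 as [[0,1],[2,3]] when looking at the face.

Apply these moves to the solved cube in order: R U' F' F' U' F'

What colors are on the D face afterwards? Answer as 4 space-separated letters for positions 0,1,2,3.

After move 1 (R): R=RRRR U=WGWG F=GYGY D=YBYB B=WBWB
After move 2 (U'): U=GGWW F=OOGY R=GYRR B=RRWB L=WBOO
After move 3 (F'): F=OYOG U=GGGR R=BYYR D=BOYB L=WWOW
After move 4 (F'): F=YGOO U=GGBY R=OYBR D=WWYB L=WROG
After move 5 (U'): U=GYGB F=WROO R=YGBR B=OYWB L=RROG
After move 6 (F'): F=ROWO U=GYYB R=WGWR D=RGYB L=RBOG
Query: D face = RGYB

Answer: R G Y B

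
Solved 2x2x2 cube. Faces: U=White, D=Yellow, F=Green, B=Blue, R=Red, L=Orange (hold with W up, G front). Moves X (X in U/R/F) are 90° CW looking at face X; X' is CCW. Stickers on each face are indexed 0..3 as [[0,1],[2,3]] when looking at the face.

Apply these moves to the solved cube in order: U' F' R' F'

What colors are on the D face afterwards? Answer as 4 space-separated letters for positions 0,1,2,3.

Answer: W W Y G

Derivation:
After move 1 (U'): U=WWWW F=OOGG R=GGRR B=RRBB L=BBOO
After move 2 (F'): F=OGOG U=WWGR R=YGYR D=BOYY L=BWOW
After move 3 (R'): R=GRYY U=WBGR F=OWOR D=BGYG B=YROB
After move 4 (F'): F=WROO U=WBGY R=GRBY D=WWYG L=BROG
Query: D face = WWYG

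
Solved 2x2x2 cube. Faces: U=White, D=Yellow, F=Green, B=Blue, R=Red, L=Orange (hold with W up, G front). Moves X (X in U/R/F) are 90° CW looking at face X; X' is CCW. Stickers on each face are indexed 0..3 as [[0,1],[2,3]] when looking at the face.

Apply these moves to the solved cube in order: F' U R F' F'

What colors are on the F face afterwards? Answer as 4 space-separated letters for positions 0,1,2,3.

Answer: Y G O Y

Derivation:
After move 1 (F'): F=GGGG U=WWRR R=YRYR D=OOYY L=OWOW
After move 2 (U): U=RWRW F=YRGG R=BBYR B=OWBB L=GGOW
After move 3 (R): R=YBRB U=RRRG F=YOGY D=OBYO B=WWWB
After move 4 (F'): F=OYYG U=RRYR R=BBOB D=GWYO L=GGOR
After move 5 (F'): F=YGOY U=RRBO R=WBGB D=GRYO L=GROY
Query: F face = YGOY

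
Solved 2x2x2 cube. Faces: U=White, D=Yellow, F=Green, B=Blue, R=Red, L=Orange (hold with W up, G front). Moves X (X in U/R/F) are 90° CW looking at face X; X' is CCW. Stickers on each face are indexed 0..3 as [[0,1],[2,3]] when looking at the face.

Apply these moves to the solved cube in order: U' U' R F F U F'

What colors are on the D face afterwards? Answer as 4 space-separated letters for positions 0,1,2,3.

Answer: G R Y G

Derivation:
After move 1 (U'): U=WWWW F=OOGG R=GGRR B=RRBB L=BBOO
After move 2 (U'): U=WWWW F=BBGG R=OORR B=GGBB L=RROO
After move 3 (R): R=RORO U=WBWG F=BYGY D=YBYG B=WGWB
After move 4 (F): F=GBYY U=WBOR R=WOGO D=RRYG L=RYOB
After move 5 (F): F=YGYB U=WBBY R=OORO D=GWYG L=RROR
After move 6 (U): U=BWYB F=OOYB R=WGRO B=RRWB L=YGOR
After move 7 (F'): F=OBOY U=BWWR R=WGGO D=GRYG L=YBOY
Query: D face = GRYG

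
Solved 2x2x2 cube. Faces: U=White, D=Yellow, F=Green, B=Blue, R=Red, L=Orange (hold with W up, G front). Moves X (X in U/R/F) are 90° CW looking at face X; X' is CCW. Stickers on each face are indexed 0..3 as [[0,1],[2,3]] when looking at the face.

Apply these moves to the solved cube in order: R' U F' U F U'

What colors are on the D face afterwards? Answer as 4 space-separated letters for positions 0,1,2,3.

Answer: Y O Y G

Derivation:
After move 1 (R'): R=RRRR U=WBWB F=GWGW D=YGYG B=YBYB
After move 2 (U): U=WWBB F=RRGW R=YBRR B=OOYB L=GWOO
After move 3 (F'): F=RWRG U=WWYR R=GBYR D=WOYG L=GBOB
After move 4 (U): U=YWRW F=GBRG R=OOYR B=GBYB L=RWOB
After move 5 (F): F=RGGB U=YWBW R=ROWR D=YOYG L=RWOO
After move 6 (U'): U=WWYB F=RWGB R=RGWR B=ROYB L=GBOO
Query: D face = YOYG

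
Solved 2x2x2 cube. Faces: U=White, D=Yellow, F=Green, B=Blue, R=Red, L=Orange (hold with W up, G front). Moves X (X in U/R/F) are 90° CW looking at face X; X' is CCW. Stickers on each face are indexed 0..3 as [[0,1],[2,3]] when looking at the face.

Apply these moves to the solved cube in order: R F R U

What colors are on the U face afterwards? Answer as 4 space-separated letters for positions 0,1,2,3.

Answer: O W Y G

Derivation:
After move 1 (R): R=RRRR U=WGWG F=GYGY D=YBYB B=WBWB
After move 2 (F): F=GGYY U=WGOO R=WRGR D=RRYB L=OYOB
After move 3 (R): R=GWRR U=WGOY F=GRYB D=RWYW B=OBGB
After move 4 (U): U=OWYG F=GWYB R=OBRR B=OYGB L=GROB
Query: U face = OWYG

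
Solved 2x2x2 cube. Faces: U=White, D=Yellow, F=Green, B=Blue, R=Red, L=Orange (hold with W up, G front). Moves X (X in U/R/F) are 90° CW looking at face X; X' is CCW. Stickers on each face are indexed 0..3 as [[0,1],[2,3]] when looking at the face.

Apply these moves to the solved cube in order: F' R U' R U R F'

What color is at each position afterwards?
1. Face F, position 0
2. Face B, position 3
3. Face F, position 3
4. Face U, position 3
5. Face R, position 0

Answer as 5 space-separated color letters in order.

After move 1 (F'): F=GGGG U=WWRR R=YRYR D=OOYY L=OWOW
After move 2 (R): R=YYRR U=WGRG F=GOGY D=OBYB B=RBWB
After move 3 (U'): U=GGWR F=OWGY R=GORR B=YYWB L=RBOW
After move 4 (R): R=RGRO U=GWWY F=OBGB D=OWYY B=RYGB
After move 5 (U): U=WGYW F=RGGB R=RYRO B=RBGB L=OBOW
After move 6 (R): R=RROY U=WGYB F=RWGY D=OGYR B=WBGB
After move 7 (F'): F=WYRG U=WGRO R=GROY D=BWYR L=OBOY
Query 1: F[0] = W
Query 2: B[3] = B
Query 3: F[3] = G
Query 4: U[3] = O
Query 5: R[0] = G

Answer: W B G O G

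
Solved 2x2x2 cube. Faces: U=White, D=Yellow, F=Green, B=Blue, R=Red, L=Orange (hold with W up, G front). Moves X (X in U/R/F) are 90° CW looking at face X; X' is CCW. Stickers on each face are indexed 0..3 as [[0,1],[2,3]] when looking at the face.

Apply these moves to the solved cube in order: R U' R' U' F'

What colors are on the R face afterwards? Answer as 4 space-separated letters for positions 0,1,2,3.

After move 1 (R): R=RRRR U=WGWG F=GYGY D=YBYB B=WBWB
After move 2 (U'): U=GGWW F=OOGY R=GYRR B=RRWB L=WBOO
After move 3 (R'): R=YRGR U=GWWR F=OGGW D=YOYY B=BRBB
After move 4 (U'): U=WRGW F=WBGW R=OGGR B=YRBB L=BROO
After move 5 (F'): F=BWWG U=WROG R=OGYR D=ROYY L=BWOG
Query: R face = OGYR

Answer: O G Y R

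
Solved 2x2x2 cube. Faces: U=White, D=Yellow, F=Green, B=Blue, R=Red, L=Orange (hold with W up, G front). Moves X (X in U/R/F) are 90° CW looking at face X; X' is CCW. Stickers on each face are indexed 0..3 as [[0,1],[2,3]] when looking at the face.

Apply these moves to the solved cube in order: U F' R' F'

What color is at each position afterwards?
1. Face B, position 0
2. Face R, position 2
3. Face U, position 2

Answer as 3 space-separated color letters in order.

Answer: Y G B

Derivation:
After move 1 (U): U=WWWW F=RRGG R=BBRR B=OOBB L=GGOO
After move 2 (F'): F=RGRG U=WWBR R=YBYR D=GOYY L=GWOW
After move 3 (R'): R=BRYY U=WBBO F=RWRR D=GGYG B=YOOB
After move 4 (F'): F=WRRR U=WBBY R=GRGY D=WWYG L=GOOB
Query 1: B[0] = Y
Query 2: R[2] = G
Query 3: U[2] = B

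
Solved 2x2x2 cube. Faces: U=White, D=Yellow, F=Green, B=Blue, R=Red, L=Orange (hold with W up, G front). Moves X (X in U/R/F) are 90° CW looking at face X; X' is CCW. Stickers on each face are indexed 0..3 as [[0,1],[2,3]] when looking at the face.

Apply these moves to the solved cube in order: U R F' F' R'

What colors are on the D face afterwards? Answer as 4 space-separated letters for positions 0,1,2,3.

Answer: G G Y R

Derivation:
After move 1 (U): U=WWWW F=RRGG R=BBRR B=OOBB L=GGOO
After move 2 (R): R=RBRB U=WRWG F=RYGY D=YBYO B=WOWB
After move 3 (F'): F=YYRG U=WRRR R=BBYB D=GOYO L=GGOW
After move 4 (F'): F=YGYR U=WRBY R=OBGB D=GWYO L=GROR
After move 5 (R'): R=BBOG U=WWBW F=YRYY D=GGYR B=OOWB
Query: D face = GGYR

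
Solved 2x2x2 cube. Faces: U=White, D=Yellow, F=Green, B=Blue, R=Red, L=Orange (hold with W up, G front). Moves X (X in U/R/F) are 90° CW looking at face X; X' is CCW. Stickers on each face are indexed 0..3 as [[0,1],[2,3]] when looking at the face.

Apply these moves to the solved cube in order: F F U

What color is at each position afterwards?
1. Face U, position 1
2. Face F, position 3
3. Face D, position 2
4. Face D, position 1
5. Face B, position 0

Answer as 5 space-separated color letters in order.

Answer: W G Y W O

Derivation:
After move 1 (F): F=GGGG U=WWOO R=WRWR D=RRYY L=OYOY
After move 2 (F): F=GGGG U=WWYY R=OROR D=WWYY L=OROR
After move 3 (U): U=YWYW F=ORGG R=BBOR B=ORBB L=GGOR
Query 1: U[1] = W
Query 2: F[3] = G
Query 3: D[2] = Y
Query 4: D[1] = W
Query 5: B[0] = O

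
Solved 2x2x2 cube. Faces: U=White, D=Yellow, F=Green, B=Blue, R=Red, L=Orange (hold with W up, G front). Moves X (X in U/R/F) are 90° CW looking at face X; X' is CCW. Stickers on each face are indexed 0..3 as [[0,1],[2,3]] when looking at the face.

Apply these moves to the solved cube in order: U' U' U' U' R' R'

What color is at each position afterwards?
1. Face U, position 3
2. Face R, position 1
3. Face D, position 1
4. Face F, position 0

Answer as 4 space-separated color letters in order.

Answer: Y R W G

Derivation:
After move 1 (U'): U=WWWW F=OOGG R=GGRR B=RRBB L=BBOO
After move 2 (U'): U=WWWW F=BBGG R=OORR B=GGBB L=RROO
After move 3 (U'): U=WWWW F=RRGG R=BBRR B=OOBB L=GGOO
After move 4 (U'): U=WWWW F=GGGG R=RRRR B=BBBB L=OOOO
After move 5 (R'): R=RRRR U=WBWB F=GWGW D=YGYG B=YBYB
After move 6 (R'): R=RRRR U=WYWY F=GBGB D=YWYW B=GBGB
Query 1: U[3] = Y
Query 2: R[1] = R
Query 3: D[1] = W
Query 4: F[0] = G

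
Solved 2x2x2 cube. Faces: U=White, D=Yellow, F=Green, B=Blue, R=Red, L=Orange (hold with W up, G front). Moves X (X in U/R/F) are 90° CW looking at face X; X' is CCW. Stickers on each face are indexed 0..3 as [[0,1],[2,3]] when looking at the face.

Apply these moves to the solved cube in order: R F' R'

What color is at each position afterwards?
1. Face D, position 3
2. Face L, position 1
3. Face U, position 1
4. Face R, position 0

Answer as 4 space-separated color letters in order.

Answer: G G W R

Derivation:
After move 1 (R): R=RRRR U=WGWG F=GYGY D=YBYB B=WBWB
After move 2 (F'): F=YYGG U=WGRR R=BRYR D=OOYB L=OGOW
After move 3 (R'): R=RRBY U=WWRW F=YGGR D=OYYG B=BBOB
Query 1: D[3] = G
Query 2: L[1] = G
Query 3: U[1] = W
Query 4: R[0] = R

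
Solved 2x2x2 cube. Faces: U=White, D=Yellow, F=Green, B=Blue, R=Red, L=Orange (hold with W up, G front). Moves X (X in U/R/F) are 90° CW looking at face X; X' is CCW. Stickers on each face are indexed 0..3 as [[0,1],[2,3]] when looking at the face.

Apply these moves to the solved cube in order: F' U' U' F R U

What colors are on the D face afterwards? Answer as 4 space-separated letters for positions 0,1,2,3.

Answer: Y B Y G

Derivation:
After move 1 (F'): F=GGGG U=WWRR R=YRYR D=OOYY L=OWOW
After move 2 (U'): U=WRWR F=OWGG R=GGYR B=YRBB L=BBOW
After move 3 (U'): U=RRWW F=BBGG R=OWYR B=GGBB L=YROW
After move 4 (F): F=GBGB U=RRWR R=WWWR D=YOYY L=YOOO
After move 5 (R): R=WWRW U=RBWB F=GOGY D=YBYG B=RGRB
After move 6 (U): U=WRBB F=WWGY R=RGRW B=YORB L=GOOO
Query: D face = YBYG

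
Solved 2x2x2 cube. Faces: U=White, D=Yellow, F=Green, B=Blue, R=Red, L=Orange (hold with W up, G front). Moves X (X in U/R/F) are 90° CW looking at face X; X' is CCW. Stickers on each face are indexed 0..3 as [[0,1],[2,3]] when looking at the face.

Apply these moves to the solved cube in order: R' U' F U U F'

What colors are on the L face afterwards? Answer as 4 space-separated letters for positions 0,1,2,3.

After move 1 (R'): R=RRRR U=WBWB F=GWGW D=YGYG B=YBYB
After move 2 (U'): U=BBWW F=OOGW R=GWRR B=RRYB L=YBOO
After move 3 (F): F=GOWO U=BBOB R=WWWR D=RGYG L=YYOG
After move 4 (U): U=OBBB F=WWWO R=RRWR B=YYYB L=GOOG
After move 5 (U): U=BOBB F=RRWO R=YYWR B=GOYB L=WWOG
After move 6 (F'): F=RORW U=BOYW R=GYRR D=WGYG L=WBOB
Query: L face = WBOB

Answer: W B O B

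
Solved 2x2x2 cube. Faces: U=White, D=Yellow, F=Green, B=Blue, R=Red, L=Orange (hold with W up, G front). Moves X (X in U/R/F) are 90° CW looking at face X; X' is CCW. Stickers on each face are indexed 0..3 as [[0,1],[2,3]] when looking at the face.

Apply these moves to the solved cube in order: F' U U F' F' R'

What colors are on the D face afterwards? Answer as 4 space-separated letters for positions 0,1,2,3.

Answer: W G Y B

Derivation:
After move 1 (F'): F=GGGG U=WWRR R=YRYR D=OOYY L=OWOW
After move 2 (U): U=RWRW F=YRGG R=BBYR B=OWBB L=GGOW
After move 3 (U): U=RRWW F=BBGG R=OWYR B=GGBB L=YROW
After move 4 (F'): F=BGBG U=RROY R=OWOR D=RWYY L=YWOW
After move 5 (F'): F=GGBB U=RROO R=WWRR D=WWYY L=YYOO
After move 6 (R'): R=WRWR U=RBOG F=GRBO D=WGYB B=YGWB
Query: D face = WGYB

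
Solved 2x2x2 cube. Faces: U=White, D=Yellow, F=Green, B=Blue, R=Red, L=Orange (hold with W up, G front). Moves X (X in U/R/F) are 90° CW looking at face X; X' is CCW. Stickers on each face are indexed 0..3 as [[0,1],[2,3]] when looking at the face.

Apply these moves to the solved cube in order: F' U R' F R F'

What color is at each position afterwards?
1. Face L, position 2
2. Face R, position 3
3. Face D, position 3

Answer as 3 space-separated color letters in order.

Answer: O R Y

Derivation:
After move 1 (F'): F=GGGG U=WWRR R=YRYR D=OOYY L=OWOW
After move 2 (U): U=RWRW F=YRGG R=BBYR B=OWBB L=GGOW
After move 3 (R'): R=BRBY U=RBRO F=YWGW D=ORYG B=YWOB
After move 4 (F): F=GYWW U=RBWG R=RROY D=BBYG L=GOOR
After move 5 (R): R=ORYR U=RYWW F=GBWG D=BOYY B=GWBB
After move 6 (F'): F=BGGW U=RYOY R=ORBR D=ORYY L=GWOW
Query 1: L[2] = O
Query 2: R[3] = R
Query 3: D[3] = Y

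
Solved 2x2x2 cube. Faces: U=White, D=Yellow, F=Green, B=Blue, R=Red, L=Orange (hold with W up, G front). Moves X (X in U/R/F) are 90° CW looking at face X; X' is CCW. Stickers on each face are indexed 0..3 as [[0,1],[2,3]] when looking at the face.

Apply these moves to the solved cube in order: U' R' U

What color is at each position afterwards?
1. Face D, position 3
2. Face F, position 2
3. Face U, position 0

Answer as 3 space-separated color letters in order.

Answer: G G W

Derivation:
After move 1 (U'): U=WWWW F=OOGG R=GGRR B=RRBB L=BBOO
After move 2 (R'): R=GRGR U=WBWR F=OWGW D=YOYG B=YRYB
After move 3 (U): U=WWRB F=GRGW R=YRGR B=BBYB L=OWOO
Query 1: D[3] = G
Query 2: F[2] = G
Query 3: U[0] = W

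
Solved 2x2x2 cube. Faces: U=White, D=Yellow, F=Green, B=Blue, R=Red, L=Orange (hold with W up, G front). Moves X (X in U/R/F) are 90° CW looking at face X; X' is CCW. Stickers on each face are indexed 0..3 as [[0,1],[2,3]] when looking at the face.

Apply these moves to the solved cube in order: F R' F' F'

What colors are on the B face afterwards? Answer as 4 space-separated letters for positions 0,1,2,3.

Answer: Y B R B

Derivation:
After move 1 (F): F=GGGG U=WWOO R=WRWR D=RRYY L=OYOY
After move 2 (R'): R=RRWW U=WBOB F=GWGO D=RGYG B=YBRB
After move 3 (F'): F=WOGG U=WBRW R=GRRW D=YYYG L=OBOO
After move 4 (F'): F=OGWG U=WBGR R=YRYW D=BOYG L=OWOR
Query: B face = YBRB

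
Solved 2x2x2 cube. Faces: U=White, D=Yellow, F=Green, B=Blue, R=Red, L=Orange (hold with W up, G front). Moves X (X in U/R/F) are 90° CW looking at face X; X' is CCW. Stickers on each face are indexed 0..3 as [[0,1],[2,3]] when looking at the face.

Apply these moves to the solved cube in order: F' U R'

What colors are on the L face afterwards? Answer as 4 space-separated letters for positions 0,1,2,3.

After move 1 (F'): F=GGGG U=WWRR R=YRYR D=OOYY L=OWOW
After move 2 (U): U=RWRW F=YRGG R=BBYR B=OWBB L=GGOW
After move 3 (R'): R=BRBY U=RBRO F=YWGW D=ORYG B=YWOB
Query: L face = GGOW

Answer: G G O W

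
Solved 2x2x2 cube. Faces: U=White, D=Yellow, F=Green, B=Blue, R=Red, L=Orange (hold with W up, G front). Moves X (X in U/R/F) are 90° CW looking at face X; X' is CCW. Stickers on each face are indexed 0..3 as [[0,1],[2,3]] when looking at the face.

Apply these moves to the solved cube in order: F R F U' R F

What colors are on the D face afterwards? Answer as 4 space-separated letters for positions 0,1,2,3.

Answer: R G Y O

Derivation:
After move 1 (F): F=GGGG U=WWOO R=WRWR D=RRYY L=OYOY
After move 2 (R): R=WWRR U=WGOG F=GRGY D=RBYB B=OBWB
After move 3 (F): F=GGYR U=WGYY R=OWGR D=RWYB L=OROB
After move 4 (U'): U=GYWY F=ORYR R=GGGR B=OWWB L=OBOB
After move 5 (R): R=GGRG U=GRWR F=OWYB D=RWYO B=YWYB
After move 6 (F): F=YOBW U=GRBB R=WGRG D=RGYO L=OROW
Query: D face = RGYO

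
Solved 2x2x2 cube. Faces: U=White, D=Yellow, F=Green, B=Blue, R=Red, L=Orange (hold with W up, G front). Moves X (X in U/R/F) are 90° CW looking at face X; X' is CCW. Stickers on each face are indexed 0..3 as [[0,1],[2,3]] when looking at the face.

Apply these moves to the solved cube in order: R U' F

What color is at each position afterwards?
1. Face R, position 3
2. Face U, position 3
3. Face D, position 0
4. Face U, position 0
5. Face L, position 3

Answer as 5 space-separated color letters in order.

After move 1 (R): R=RRRR U=WGWG F=GYGY D=YBYB B=WBWB
After move 2 (U'): U=GGWW F=OOGY R=GYRR B=RRWB L=WBOO
After move 3 (F): F=GOYO U=GGOB R=WYWR D=RGYB L=WYOB
Query 1: R[3] = R
Query 2: U[3] = B
Query 3: D[0] = R
Query 4: U[0] = G
Query 5: L[3] = B

Answer: R B R G B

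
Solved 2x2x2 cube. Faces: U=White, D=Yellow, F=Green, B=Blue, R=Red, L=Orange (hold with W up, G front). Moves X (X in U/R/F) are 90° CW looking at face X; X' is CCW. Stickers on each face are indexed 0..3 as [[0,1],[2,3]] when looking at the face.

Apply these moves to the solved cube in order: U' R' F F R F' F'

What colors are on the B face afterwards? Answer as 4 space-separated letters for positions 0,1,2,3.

Answer: Y R B B

Derivation:
After move 1 (U'): U=WWWW F=OOGG R=GGRR B=RRBB L=BBOO
After move 2 (R'): R=GRGR U=WBWR F=OWGW D=YOYG B=YRYB
After move 3 (F): F=GOWW U=WBOB R=WRRR D=GGYG L=BYOO
After move 4 (F): F=WGWO U=WBOY R=ORBR D=RWYG L=BGOG
After move 5 (R): R=BORR U=WGOO F=WWWG D=RYYY B=YRBB
After move 6 (F'): F=WGWW U=WGBR R=YORR D=GGYY L=BOOO
After move 7 (F'): F=GWWW U=WGYR R=GOGR D=OOYY L=BROB
Query: B face = YRBB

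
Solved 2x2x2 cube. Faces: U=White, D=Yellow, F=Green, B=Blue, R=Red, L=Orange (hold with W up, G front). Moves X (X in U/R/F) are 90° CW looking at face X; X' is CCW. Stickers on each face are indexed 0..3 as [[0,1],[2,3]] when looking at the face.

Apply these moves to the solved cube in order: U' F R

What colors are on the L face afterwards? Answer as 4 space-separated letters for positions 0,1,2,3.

After move 1 (U'): U=WWWW F=OOGG R=GGRR B=RRBB L=BBOO
After move 2 (F): F=GOGO U=WWOB R=WGWR D=RGYY L=BYOY
After move 3 (R): R=WWRG U=WOOO F=GGGY D=RBYR B=BRWB
Query: L face = BYOY

Answer: B Y O Y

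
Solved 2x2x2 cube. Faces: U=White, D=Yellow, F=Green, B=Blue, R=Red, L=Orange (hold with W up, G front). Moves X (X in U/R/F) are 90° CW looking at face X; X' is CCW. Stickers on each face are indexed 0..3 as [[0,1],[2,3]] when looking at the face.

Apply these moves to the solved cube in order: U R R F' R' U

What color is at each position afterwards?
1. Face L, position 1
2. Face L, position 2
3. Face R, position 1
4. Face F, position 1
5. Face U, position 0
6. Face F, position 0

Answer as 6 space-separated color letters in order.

After move 1 (U): U=WWWW F=RRGG R=BBRR B=OOBB L=GGOO
After move 2 (R): R=RBRB U=WRWG F=RYGY D=YBYO B=WOWB
After move 3 (R): R=RRBB U=WYWY F=RBGO D=YWYW B=GORB
After move 4 (F'): F=BORG U=WYRB R=WRYB D=GOYW L=GYOW
After move 5 (R'): R=RBWY U=WRRG F=BYRB D=GOYG B=WOOB
After move 6 (U): U=RWGR F=RBRB R=WOWY B=GYOB L=BYOW
Query 1: L[1] = Y
Query 2: L[2] = O
Query 3: R[1] = O
Query 4: F[1] = B
Query 5: U[0] = R
Query 6: F[0] = R

Answer: Y O O B R R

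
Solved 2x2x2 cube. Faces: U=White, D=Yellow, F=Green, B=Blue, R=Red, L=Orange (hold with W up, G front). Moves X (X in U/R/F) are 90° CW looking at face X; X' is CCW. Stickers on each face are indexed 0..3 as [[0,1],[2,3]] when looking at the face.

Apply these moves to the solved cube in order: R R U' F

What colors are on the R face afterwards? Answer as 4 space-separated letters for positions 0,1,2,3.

Answer: W B W R

Derivation:
After move 1 (R): R=RRRR U=WGWG F=GYGY D=YBYB B=WBWB
After move 2 (R): R=RRRR U=WYWY F=GBGB D=YWYW B=GBGB
After move 3 (U'): U=YYWW F=OOGB R=GBRR B=RRGB L=GBOO
After move 4 (F): F=GOBO U=YYOB R=WBWR D=RGYW L=GYOW
Query: R face = WBWR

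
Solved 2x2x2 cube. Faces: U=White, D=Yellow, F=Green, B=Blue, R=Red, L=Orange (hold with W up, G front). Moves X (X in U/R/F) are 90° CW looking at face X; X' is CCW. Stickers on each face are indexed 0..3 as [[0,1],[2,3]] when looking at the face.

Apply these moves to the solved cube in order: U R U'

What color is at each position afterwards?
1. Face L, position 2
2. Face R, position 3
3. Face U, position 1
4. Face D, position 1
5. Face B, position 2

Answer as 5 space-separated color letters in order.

Answer: O B G B W

Derivation:
After move 1 (U): U=WWWW F=RRGG R=BBRR B=OOBB L=GGOO
After move 2 (R): R=RBRB U=WRWG F=RYGY D=YBYO B=WOWB
After move 3 (U'): U=RGWW F=GGGY R=RYRB B=RBWB L=WOOO
Query 1: L[2] = O
Query 2: R[3] = B
Query 3: U[1] = G
Query 4: D[1] = B
Query 5: B[2] = W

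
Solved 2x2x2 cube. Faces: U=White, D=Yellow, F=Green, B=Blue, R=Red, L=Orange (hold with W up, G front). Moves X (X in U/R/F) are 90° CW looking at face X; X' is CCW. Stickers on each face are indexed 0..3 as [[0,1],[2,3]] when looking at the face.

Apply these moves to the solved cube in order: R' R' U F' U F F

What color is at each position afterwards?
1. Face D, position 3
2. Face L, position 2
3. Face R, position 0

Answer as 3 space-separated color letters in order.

Answer: W O Y

Derivation:
After move 1 (R'): R=RRRR U=WBWB F=GWGW D=YGYG B=YBYB
After move 2 (R'): R=RRRR U=WYWY F=GBGB D=YWYW B=GBGB
After move 3 (U): U=WWYY F=RRGB R=GBRR B=OOGB L=GBOO
After move 4 (F'): F=RBRG U=WWGR R=WBYR D=BOYW L=GYOY
After move 5 (U): U=GWRW F=WBRG R=OOYR B=GYGB L=RBOY
After move 6 (F): F=RWGB U=GWYB R=ROWR D=YOYW L=RBOO
After move 7 (F): F=GRBW U=GWOB R=YOBR D=WRYW L=RYOO
Query 1: D[3] = W
Query 2: L[2] = O
Query 3: R[0] = Y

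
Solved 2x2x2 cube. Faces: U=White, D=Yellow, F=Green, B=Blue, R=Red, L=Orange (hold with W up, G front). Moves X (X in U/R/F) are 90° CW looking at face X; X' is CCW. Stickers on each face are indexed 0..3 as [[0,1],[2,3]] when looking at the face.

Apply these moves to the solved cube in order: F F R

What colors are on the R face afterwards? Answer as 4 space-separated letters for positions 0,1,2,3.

Answer: O O R R

Derivation:
After move 1 (F): F=GGGG U=WWOO R=WRWR D=RRYY L=OYOY
After move 2 (F): F=GGGG U=WWYY R=OROR D=WWYY L=OROR
After move 3 (R): R=OORR U=WGYG F=GWGY D=WBYB B=YBWB
Query: R face = OORR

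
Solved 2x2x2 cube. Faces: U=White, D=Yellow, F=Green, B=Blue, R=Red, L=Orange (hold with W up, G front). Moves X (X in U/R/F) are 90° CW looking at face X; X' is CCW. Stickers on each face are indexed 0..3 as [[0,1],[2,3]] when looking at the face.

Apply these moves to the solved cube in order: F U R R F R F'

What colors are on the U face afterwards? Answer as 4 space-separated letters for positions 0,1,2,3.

After move 1 (F): F=GGGG U=WWOO R=WRWR D=RRYY L=OYOY
After move 2 (U): U=OWOW F=WRGG R=BBWR B=OYBB L=GGOY
After move 3 (R): R=WBRB U=OROG F=WRGY D=RBYO B=WYWB
After move 4 (R): R=RWBB U=OROY F=WBGO D=RWYW B=GYRB
After move 5 (F): F=GWOB U=ORYG R=OWYB D=BRYW L=GROW
After move 6 (R): R=YOBW U=OWYB F=GROW D=BRYG B=GYRB
After move 7 (F'): F=RWGO U=OWYB R=ROBW D=RWYG L=GBOY
Query: U face = OWYB

Answer: O W Y B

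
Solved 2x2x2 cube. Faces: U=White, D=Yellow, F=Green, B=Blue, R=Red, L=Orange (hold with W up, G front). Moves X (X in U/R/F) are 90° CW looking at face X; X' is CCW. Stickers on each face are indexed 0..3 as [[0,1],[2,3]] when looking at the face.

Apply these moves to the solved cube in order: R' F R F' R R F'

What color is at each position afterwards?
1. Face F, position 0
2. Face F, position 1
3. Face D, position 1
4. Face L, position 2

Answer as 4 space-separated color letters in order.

After move 1 (R'): R=RRRR U=WBWB F=GWGW D=YGYG B=YBYB
After move 2 (F): F=GGWW U=WBOO R=WRBR D=RRYG L=OYOG
After move 3 (R): R=BWRR U=WGOW F=GRWG D=RYYY B=OBBB
After move 4 (F'): F=RGGW U=WGBR R=YWRR D=YGYY L=OWOO
After move 5 (R): R=RYRW U=WGBW F=RGGY D=YBYO B=RBGB
After move 6 (R): R=RRWY U=WGBY F=RBGO D=YGYR B=WBGB
After move 7 (F'): F=BORG U=WGRW R=GRYY D=WOYR L=OYOB
Query 1: F[0] = B
Query 2: F[1] = O
Query 3: D[1] = O
Query 4: L[2] = O

Answer: B O O O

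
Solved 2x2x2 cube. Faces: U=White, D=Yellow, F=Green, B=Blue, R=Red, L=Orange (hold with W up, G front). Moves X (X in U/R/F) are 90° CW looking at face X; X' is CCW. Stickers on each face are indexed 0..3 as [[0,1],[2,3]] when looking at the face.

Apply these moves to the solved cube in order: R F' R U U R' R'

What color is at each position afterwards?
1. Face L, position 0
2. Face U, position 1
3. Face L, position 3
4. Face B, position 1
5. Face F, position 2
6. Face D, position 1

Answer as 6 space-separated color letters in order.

After move 1 (R): R=RRRR U=WGWG F=GYGY D=YBYB B=WBWB
After move 2 (F'): F=YYGG U=WGRR R=BRYR D=OOYB L=OGOW
After move 3 (R): R=YBRR U=WYRG F=YOGB D=OWYW B=RBGB
After move 4 (U): U=RWGY F=YBGB R=RBRR B=OGGB L=YOOW
After move 5 (U): U=GRYW F=RBGB R=OGRR B=YOGB L=YBOW
After move 6 (R'): R=GROR U=GGYY F=RRGW D=OBYB B=WOWB
After move 7 (R'): R=RRGO U=GWYW F=RGGY D=ORYW B=BOBB
Query 1: L[0] = Y
Query 2: U[1] = W
Query 3: L[3] = W
Query 4: B[1] = O
Query 5: F[2] = G
Query 6: D[1] = R

Answer: Y W W O G R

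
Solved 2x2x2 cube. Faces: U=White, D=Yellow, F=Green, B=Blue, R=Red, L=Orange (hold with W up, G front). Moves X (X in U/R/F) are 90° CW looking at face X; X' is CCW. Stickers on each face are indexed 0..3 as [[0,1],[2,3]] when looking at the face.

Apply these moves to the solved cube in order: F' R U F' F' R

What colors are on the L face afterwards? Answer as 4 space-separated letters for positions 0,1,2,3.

After move 1 (F'): F=GGGG U=WWRR R=YRYR D=OOYY L=OWOW
After move 2 (R): R=YYRR U=WGRG F=GOGY D=OBYB B=RBWB
After move 3 (U): U=RWGG F=YYGY R=RBRR B=OWWB L=GOOW
After move 4 (F'): F=YYYG U=RWRR R=BBOR D=OWYB L=GGOG
After move 5 (F'): F=YGYY U=RWBO R=WBOR D=GGYB L=GROR
After move 6 (R): R=OWRB U=RGBY F=YGYB D=GWYO B=OWWB
Query: L face = GROR

Answer: G R O R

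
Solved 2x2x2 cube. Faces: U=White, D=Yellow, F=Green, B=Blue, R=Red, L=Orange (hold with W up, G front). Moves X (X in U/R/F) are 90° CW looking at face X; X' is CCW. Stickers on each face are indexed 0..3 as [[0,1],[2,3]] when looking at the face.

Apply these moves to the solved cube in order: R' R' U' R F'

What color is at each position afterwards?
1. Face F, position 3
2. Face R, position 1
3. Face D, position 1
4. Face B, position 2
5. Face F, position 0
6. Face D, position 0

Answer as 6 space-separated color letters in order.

After move 1 (R'): R=RRRR U=WBWB F=GWGW D=YGYG B=YBYB
After move 2 (R'): R=RRRR U=WYWY F=GBGB D=YWYW B=GBGB
After move 3 (U'): U=YYWW F=OOGB R=GBRR B=RRGB L=GBOO
After move 4 (R): R=RGRB U=YOWB F=OWGW D=YGYR B=WRYB
After move 5 (F'): F=WWOG U=YORR R=GGYB D=BOYR L=GBOW
Query 1: F[3] = G
Query 2: R[1] = G
Query 3: D[1] = O
Query 4: B[2] = Y
Query 5: F[0] = W
Query 6: D[0] = B

Answer: G G O Y W B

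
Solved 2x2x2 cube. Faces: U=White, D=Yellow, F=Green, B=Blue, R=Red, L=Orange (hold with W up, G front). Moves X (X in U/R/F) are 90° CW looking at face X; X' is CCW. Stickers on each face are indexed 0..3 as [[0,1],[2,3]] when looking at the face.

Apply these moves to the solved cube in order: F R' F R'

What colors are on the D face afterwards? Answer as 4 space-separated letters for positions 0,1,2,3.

Answer: W G Y W

Derivation:
After move 1 (F): F=GGGG U=WWOO R=WRWR D=RRYY L=OYOY
After move 2 (R'): R=RRWW U=WBOB F=GWGO D=RGYG B=YBRB
After move 3 (F): F=GGOW U=WBYY R=ORBW D=WRYG L=OROG
After move 4 (R'): R=RWOB U=WRYY F=GBOY D=WGYW B=GBRB
Query: D face = WGYW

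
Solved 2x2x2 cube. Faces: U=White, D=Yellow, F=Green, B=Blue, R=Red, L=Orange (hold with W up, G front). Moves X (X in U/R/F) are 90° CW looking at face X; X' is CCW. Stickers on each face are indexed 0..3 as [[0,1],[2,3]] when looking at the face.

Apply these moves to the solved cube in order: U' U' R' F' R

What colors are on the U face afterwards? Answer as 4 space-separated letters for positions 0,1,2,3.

Answer: W W O G

Derivation:
After move 1 (U'): U=WWWW F=OOGG R=GGRR B=RRBB L=BBOO
After move 2 (U'): U=WWWW F=BBGG R=OORR B=GGBB L=RROO
After move 3 (R'): R=OROR U=WBWG F=BWGW D=YBYG B=YGYB
After move 4 (F'): F=WWBG U=WBOO R=BRYR D=ROYG L=RGOW
After move 5 (R): R=YBRR U=WWOG F=WOBG D=RYYY B=OGBB
Query: U face = WWOG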